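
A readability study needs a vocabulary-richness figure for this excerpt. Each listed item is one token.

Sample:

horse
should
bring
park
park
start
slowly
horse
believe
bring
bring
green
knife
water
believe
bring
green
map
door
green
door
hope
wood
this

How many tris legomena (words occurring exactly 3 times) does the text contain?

1

Frequencies: bring:4, green:3, horse:2, park:2, believe:2, door:2, should:1, start:1, slowly:1, knife:1, water:1, map:1, hope:1, wood:1, this:1
Words with frequency 3: green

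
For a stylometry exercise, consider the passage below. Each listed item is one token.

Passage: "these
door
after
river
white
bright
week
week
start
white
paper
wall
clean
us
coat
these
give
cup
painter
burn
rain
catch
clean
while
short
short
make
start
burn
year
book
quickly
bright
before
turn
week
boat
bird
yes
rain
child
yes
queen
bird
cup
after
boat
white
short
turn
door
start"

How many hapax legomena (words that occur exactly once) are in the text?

16

Frequencies: white:3, week:3, start:3, short:3, these:2, door:2, after:2, bright:2, clean:2, cup:2, burn:2, rain:2, turn:2, boat:2, bird:2, yes:2, river:1, paper:1, wall:1, us:1, … (12 more, each freq 1)
Hapax (freq=1): before, book, catch, child, coat, give, make, painter, paper, queen, quickly, river, us, wall, while, year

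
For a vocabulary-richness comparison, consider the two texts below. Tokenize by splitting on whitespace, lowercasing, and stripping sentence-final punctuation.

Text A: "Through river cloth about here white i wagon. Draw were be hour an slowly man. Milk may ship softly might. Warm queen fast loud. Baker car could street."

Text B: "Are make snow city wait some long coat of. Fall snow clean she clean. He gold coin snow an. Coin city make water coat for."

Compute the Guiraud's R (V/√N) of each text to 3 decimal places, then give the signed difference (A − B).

1.692

A: V=28, N=28, R=5.292
B: V=18, N=25, R=3.600
Difference = 5.292 − 3.600 = 1.692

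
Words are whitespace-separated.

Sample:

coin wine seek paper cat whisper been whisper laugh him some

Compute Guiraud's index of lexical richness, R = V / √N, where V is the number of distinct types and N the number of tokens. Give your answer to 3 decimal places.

3.015

N = 11, V = 10.
√N = 3.316625
R = 10 / 3.316625 = 3.015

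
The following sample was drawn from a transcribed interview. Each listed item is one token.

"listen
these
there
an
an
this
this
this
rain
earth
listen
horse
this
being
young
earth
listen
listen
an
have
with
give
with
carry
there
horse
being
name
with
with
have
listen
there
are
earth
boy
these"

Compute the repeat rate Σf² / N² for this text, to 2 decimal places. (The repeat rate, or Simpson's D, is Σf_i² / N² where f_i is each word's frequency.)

0.08

Frequencies: listen:5, this:4, with:4, there:3, an:3, earth:3, these:2, horse:2, being:2, have:2, rain:1, young:1, give:1, carry:1, name:1, are:1, boy:1
Σf² = 107; N² = 1369
Repeat rate = 107 / 1369 = 0.08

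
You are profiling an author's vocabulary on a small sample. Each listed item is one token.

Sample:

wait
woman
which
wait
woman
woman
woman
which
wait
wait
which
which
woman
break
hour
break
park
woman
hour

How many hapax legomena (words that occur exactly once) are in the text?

Frequencies: woman:6, wait:4, which:4, break:2, hour:2, park:1
Hapax (freq=1): park

1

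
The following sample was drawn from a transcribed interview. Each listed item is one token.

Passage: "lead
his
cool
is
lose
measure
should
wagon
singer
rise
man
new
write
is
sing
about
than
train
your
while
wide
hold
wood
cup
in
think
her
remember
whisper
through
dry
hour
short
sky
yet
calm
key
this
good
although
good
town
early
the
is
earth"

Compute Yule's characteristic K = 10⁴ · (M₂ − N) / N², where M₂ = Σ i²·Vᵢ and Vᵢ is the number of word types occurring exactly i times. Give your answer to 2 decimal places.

Frequencies: is:3, good:2, lead:1, his:1, cool:1, lose:1, measure:1, should:1, wagon:1, singer:1, rise:1, man:1, new:1, write:1, sing:1, about:1, than:1, train:1, your:1, while:1, … (23 more, each freq 1)
N = 46. Frequency spectrum: V_1=41, V_2=1, V_3=1
M₂ = 1²·41 + 2²·1 + 3²·1 = 54
K = 10000 × (54 − 46) / 46² = 37.81

37.81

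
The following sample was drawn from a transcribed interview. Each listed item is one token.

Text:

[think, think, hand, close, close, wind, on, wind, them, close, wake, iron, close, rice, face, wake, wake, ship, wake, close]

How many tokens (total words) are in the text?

Tokens: think, think, hand, close, close, wind, on, wind, them, close, wake, iron, close, rice, face, wake, wake, ship, wake, close
N = 20

20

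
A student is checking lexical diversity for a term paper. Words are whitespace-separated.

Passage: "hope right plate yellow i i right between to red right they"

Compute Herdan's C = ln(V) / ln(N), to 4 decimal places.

N = 12, V = 9.
ln(V) = 2.197225, ln(N) = 2.484907
C = 2.197225 / 2.484907 = 0.8842

0.8842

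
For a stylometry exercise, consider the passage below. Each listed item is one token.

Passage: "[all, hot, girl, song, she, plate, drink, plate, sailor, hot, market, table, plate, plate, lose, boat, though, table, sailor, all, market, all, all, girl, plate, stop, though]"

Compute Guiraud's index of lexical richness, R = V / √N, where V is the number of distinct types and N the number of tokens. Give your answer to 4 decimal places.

N = 27, V = 14.
√N = 5.196152
R = 14 / 5.196152 = 2.6943

2.6943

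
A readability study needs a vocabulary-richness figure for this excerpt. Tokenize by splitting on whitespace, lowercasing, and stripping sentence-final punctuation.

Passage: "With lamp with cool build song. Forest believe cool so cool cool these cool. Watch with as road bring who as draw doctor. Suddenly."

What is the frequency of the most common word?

Frequencies: cool:5, with:3, as:2, lamp:1, build:1, song:1, forest:1, believe:1, so:1, these:1, watch:1, road:1, bring:1, who:1, draw:1, doctor:1, suddenly:1
Most common: 'cool' with frequency 5.

5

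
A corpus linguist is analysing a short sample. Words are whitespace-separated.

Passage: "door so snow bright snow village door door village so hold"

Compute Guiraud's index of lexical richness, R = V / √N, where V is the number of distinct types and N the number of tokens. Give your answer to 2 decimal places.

N = 11, V = 6.
√N = 3.316625
R = 6 / 3.316625 = 1.81

1.81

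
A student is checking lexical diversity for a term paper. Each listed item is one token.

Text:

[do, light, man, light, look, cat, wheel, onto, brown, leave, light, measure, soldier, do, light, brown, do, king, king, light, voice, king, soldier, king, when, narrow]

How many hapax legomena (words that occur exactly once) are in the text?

Frequencies: light:5, king:4, do:3, brown:2, soldier:2, man:1, look:1, cat:1, wheel:1, onto:1, leave:1, measure:1, voice:1, when:1, narrow:1
Hapax (freq=1): cat, leave, look, man, measure, narrow, onto, voice, wheel, when

10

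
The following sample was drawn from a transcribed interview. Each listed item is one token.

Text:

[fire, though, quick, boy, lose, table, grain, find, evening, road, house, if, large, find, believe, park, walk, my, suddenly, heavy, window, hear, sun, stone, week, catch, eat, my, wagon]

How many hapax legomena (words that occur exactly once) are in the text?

25

Frequencies: find:2, my:2, fire:1, though:1, quick:1, boy:1, lose:1, table:1, grain:1, evening:1, road:1, house:1, if:1, large:1, believe:1, park:1, walk:1, suddenly:1, heavy:1, window:1, … (7 more, each freq 1)
Hapax (freq=1): believe, boy, catch, eat, evening, fire, grain, hear, heavy, house, if, large, lose, park, quick, road, stone, suddenly, sun, table, though, wagon, walk, week, window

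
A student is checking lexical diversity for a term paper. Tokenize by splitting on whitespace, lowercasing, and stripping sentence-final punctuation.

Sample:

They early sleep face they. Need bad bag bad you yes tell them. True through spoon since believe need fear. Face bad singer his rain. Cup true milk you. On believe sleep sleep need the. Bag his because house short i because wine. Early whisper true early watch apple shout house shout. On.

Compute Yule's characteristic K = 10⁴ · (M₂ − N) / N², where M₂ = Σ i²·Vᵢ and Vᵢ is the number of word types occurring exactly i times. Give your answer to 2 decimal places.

Frequencies: early:3, sleep:3, need:3, bad:3, true:3, they:2, face:2, bag:2, you:2, believe:2, his:2, on:2, because:2, house:2, shout:2, yes:1, tell:1, them:1, through:1, spoon:1, … (13 more, each freq 1)
N = 53. Frequency spectrum: V_1=18, V_2=10, V_3=5
M₂ = 1²·18 + 2²·10 + 3²·5 = 103
K = 10000 × (103 − 53) / 53² = 178.00

178.00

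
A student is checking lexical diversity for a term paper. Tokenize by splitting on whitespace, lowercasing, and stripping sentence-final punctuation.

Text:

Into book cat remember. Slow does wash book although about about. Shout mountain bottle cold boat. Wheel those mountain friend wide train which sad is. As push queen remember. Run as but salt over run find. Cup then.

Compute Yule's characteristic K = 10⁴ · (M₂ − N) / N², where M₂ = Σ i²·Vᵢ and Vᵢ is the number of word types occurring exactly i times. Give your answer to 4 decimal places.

Frequencies: book:2, remember:2, about:2, mountain:2, as:2, run:2, into:1, cat:1, slow:1, does:1, wash:1, although:1, shout:1, bottle:1, cold:1, boat:1, wheel:1, those:1, friend:1, wide:1, … (12 more, each freq 1)
N = 38. Frequency spectrum: V_1=26, V_2=6
M₂ = 1²·26 + 2²·6 = 50
K = 10000 × (50 − 38) / 38² = 83.1025

83.1025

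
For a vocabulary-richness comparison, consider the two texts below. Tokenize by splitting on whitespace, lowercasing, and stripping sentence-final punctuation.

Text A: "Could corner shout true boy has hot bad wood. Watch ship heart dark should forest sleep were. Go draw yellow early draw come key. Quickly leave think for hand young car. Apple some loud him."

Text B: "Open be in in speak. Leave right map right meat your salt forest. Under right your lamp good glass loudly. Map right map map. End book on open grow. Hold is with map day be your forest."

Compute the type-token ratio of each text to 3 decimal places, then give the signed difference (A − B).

0.322

TTR(A) = 34/35 = 0.971
TTR(B) = 24/37 = 0.649
Difference = 0.971 − 0.649 = 0.322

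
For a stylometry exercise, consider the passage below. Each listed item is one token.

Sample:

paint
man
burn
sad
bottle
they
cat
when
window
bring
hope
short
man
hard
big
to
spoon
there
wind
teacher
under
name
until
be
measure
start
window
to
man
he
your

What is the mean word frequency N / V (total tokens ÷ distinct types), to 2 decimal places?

N = 31 tokens, V = 27 types.
Mean frequency = N / V = 31 / 27 = 1.15

1.15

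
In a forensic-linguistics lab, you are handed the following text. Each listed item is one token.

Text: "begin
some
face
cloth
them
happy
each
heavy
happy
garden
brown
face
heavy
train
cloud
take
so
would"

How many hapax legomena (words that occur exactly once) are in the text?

Frequencies: face:2, happy:2, heavy:2, begin:1, some:1, cloth:1, them:1, each:1, garden:1, brown:1, train:1, cloud:1, take:1, so:1, would:1
Hapax (freq=1): begin, brown, cloth, cloud, each, garden, so, some, take, them, train, would

12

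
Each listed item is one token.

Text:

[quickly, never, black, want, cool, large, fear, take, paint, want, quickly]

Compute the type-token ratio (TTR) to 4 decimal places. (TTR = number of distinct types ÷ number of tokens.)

N = 11 tokens, V = 9 types.
TTR = V / N = 9 / 11 = 0.8182

0.8182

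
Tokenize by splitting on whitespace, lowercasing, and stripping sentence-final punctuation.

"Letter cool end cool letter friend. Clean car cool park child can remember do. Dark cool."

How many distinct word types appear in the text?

Distinct types: {can, car, child, clean, cool, dark, do, end, friend, letter, park, remember}
V = 12

12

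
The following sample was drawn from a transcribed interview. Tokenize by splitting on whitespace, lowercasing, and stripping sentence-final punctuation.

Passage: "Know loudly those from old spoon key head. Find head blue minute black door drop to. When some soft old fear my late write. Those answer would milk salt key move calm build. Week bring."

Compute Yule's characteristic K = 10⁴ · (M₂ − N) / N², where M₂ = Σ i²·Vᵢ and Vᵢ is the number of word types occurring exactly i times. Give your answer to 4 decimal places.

Frequencies: those:2, old:2, key:2, head:2, know:1, loudly:1, from:1, spoon:1, find:1, blue:1, minute:1, black:1, door:1, drop:1, to:1, when:1, some:1, soft:1, fear:1, my:1, … (11 more, each freq 1)
N = 35. Frequency spectrum: V_1=27, V_2=4
M₂ = 1²·27 + 2²·4 = 43
K = 10000 × (43 − 35) / 35² = 65.3061

65.3061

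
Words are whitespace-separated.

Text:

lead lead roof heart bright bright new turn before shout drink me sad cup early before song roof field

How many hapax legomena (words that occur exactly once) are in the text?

11

Frequencies: lead:2, roof:2, bright:2, before:2, heart:1, new:1, turn:1, shout:1, drink:1, me:1, sad:1, cup:1, early:1, song:1, field:1
Hapax (freq=1): cup, drink, early, field, heart, me, new, sad, shout, song, turn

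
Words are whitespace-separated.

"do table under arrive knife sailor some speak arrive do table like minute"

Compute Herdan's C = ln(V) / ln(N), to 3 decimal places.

N = 13, V = 10.
ln(V) = 2.302585, ln(N) = 2.564949
C = 2.302585 / 2.564949 = 0.898

0.898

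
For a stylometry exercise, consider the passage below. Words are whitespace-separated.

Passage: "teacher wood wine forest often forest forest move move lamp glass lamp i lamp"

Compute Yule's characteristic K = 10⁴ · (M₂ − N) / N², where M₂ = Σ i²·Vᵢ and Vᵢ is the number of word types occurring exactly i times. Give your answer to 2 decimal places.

Frequencies: forest:3, lamp:3, move:2, teacher:1, wood:1, wine:1, often:1, glass:1, i:1
N = 14. Frequency spectrum: V_1=6, V_2=1, V_3=2
M₂ = 1²·6 + 2²·1 + 3²·2 = 28
K = 10000 × (28 − 14) / 14² = 714.29

714.29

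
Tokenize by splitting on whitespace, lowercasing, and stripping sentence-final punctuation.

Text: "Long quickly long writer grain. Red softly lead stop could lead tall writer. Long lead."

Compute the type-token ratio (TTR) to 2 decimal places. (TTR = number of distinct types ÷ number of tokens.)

0.67

N = 15 tokens, V = 10 types.
TTR = V / N = 10 / 15 = 0.67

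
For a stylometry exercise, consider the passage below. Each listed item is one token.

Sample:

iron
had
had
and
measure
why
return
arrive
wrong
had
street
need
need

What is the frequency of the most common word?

Frequencies: had:3, need:2, iron:1, and:1, measure:1, why:1, return:1, arrive:1, wrong:1, street:1
Most common: 'had' with frequency 3.

3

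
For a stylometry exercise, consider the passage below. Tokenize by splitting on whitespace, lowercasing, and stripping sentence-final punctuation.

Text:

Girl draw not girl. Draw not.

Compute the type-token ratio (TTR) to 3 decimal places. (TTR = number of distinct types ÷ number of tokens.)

N = 6 tokens, V = 3 types.
TTR = V / N = 3 / 6 = 0.500

0.500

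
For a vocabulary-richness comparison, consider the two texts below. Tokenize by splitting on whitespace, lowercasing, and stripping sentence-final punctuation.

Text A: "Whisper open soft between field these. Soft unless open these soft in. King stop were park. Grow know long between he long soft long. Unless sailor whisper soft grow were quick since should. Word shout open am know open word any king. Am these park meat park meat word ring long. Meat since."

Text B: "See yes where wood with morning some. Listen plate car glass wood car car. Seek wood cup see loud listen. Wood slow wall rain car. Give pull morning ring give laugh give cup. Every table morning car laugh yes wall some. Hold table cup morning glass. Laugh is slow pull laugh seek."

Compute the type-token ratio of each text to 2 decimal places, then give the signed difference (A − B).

TTR(A) = 26/53 = 0.49
TTR(B) = 25/52 = 0.48
Difference = 0.49 − 0.48 = 0.01

0.01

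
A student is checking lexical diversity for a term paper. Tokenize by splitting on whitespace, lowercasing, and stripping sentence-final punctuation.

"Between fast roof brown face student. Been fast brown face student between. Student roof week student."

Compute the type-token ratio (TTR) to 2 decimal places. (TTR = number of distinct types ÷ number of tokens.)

N = 16 tokens, V = 8 types.
TTR = V / N = 8 / 16 = 0.50

0.50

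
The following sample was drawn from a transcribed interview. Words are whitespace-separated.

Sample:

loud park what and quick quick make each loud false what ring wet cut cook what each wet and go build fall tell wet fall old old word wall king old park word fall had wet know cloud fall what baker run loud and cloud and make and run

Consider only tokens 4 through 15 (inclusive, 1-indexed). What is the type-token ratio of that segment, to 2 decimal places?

0.92

Segment tokens 4–15: and, quick, quick, make, each, loud, false, what, ring, wet, cut, cook
Segment N = 12, segment V = 11.
TTR = 11 / 12 = 0.92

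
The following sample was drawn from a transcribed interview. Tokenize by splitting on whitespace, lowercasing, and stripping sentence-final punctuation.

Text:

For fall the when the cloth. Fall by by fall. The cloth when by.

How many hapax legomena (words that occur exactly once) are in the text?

Frequencies: fall:3, the:3, by:3, when:2, cloth:2, for:1
Hapax (freq=1): for

1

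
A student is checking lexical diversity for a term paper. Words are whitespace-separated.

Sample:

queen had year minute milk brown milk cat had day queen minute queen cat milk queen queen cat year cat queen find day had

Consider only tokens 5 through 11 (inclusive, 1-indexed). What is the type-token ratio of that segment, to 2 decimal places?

0.86

Segment tokens 5–11: milk, brown, milk, cat, had, day, queen
Segment N = 7, segment V = 6.
TTR = 6 / 7 = 0.86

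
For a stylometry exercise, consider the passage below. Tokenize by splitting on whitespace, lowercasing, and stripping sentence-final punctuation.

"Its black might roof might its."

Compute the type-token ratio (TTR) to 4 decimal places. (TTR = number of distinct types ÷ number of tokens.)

0.6667

N = 6 tokens, V = 4 types.
TTR = V / N = 4 / 6 = 0.6667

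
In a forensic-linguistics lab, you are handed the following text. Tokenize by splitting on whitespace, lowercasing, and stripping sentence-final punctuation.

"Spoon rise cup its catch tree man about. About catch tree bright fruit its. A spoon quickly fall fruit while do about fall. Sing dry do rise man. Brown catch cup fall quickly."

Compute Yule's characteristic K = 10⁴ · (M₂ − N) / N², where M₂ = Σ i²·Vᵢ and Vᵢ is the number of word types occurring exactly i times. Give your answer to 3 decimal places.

330.579

Frequencies: catch:3, about:3, fall:3, spoon:2, rise:2, cup:2, its:2, tree:2, man:2, fruit:2, quickly:2, do:2, bright:1, a:1, while:1, sing:1, dry:1, brown:1
N = 33. Frequency spectrum: V_1=6, V_2=9, V_3=3
M₂ = 1²·6 + 2²·9 + 3²·3 = 69
K = 10000 × (69 − 33) / 33² = 330.579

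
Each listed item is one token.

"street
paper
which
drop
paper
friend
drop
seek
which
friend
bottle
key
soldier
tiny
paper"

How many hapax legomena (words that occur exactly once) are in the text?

6

Frequencies: paper:3, which:2, drop:2, friend:2, street:1, seek:1, bottle:1, key:1, soldier:1, tiny:1
Hapax (freq=1): bottle, key, seek, soldier, street, tiny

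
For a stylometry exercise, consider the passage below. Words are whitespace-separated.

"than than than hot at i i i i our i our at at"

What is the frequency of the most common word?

Frequencies: i:5, than:3, at:3, our:2, hot:1
Most common: 'i' with frequency 5.

5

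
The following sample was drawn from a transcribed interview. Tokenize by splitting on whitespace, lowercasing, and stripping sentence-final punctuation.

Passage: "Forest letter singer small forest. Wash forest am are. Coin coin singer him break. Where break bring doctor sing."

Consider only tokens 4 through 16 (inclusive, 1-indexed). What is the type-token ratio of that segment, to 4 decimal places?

Segment tokens 4–16: small, forest, wash, forest, am, are, coin, coin, singer, him, break, where, break
Segment N = 13, segment V = 10.
TTR = 10 / 13 = 0.7692

0.7692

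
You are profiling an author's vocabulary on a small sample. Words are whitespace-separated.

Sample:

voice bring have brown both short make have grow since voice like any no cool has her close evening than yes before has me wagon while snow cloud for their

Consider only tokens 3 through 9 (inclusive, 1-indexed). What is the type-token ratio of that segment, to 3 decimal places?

Segment tokens 3–9: have, brown, both, short, make, have, grow
Segment N = 7, segment V = 6.
TTR = 6 / 7 = 0.857

0.857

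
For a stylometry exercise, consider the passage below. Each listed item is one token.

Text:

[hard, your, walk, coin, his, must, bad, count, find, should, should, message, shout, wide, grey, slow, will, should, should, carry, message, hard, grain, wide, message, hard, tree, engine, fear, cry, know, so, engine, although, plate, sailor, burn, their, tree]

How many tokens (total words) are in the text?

39

Tokens: hard, your, walk, coin, his, must, bad, count, find, should, should, message, shout, wide, grey, slow, will, should, should, carry, message, hard, grain, wide, message, hard, tree, engine, fear, cry, know, so, engine, although, plate, sailor, burn, their, tree
N = 39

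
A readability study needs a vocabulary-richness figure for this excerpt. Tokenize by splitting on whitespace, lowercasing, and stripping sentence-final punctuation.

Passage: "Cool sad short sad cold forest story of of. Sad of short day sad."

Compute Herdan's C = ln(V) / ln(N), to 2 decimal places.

0.79

N = 14, V = 8.
ln(V) = 2.079442, ln(N) = 2.639057
C = 2.079442 / 2.639057 = 0.79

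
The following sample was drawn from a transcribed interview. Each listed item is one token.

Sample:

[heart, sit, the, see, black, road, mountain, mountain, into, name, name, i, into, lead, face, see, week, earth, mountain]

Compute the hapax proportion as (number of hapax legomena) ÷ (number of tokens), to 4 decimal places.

Frequencies: mountain:3, see:2, into:2, name:2, heart:1, sit:1, the:1, black:1, road:1, i:1, lead:1, face:1, week:1, earth:1
Hapax count = 10; token count = 19.
Ratio = 10 / 19 = 0.5263

0.5263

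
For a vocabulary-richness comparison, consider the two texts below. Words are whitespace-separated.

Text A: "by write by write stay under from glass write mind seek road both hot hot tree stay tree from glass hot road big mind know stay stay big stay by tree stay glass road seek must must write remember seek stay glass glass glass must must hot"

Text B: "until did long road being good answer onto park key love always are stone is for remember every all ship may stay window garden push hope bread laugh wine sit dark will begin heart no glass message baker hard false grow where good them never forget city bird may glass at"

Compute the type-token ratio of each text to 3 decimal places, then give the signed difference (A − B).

TTR(A) = 16/47 = 0.340
TTR(B) = 48/51 = 0.941
Difference = 0.340 − 0.941 = -0.601

-0.601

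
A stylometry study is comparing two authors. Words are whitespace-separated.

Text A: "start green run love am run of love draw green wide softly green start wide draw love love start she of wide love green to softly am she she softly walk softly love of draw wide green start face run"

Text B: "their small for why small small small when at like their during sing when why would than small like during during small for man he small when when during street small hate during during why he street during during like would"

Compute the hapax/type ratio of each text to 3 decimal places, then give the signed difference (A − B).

A: hapax=3, V=13, ratio=0.231
B: hapax=5, V=15, ratio=0.333
Difference = 0.231 − 0.333 = -0.102

-0.102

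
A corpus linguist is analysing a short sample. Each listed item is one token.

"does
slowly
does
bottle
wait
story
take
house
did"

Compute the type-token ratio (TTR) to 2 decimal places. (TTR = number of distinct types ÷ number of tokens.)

N = 9 tokens, V = 8 types.
TTR = V / N = 8 / 9 = 0.89

0.89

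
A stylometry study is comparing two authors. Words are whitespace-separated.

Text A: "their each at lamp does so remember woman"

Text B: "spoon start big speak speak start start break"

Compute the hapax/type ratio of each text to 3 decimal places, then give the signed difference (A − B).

0.400

A: hapax=8, V=8, ratio=1.000
B: hapax=3, V=5, ratio=0.600
Difference = 1.000 − 0.600 = 0.400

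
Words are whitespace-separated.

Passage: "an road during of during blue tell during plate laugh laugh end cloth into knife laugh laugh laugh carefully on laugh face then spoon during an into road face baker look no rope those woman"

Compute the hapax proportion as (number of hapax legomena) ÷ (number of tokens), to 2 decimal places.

Frequencies: laugh:6, during:4, an:2, road:2, into:2, face:2, of:1, blue:1, tell:1, plate:1, end:1, cloth:1, knife:1, carefully:1, on:1, then:1, spoon:1, baker:1, look:1, no:1, … (3 more, each freq 1)
Hapax count = 17; token count = 35.
Ratio = 17 / 35 = 0.49

0.49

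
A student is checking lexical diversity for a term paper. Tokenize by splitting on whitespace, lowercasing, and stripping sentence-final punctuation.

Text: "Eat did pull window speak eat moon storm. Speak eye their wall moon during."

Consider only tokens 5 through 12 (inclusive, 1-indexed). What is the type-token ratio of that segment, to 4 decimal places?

Segment tokens 5–12: speak, eat, moon, storm, speak, eye, their, wall
Segment N = 8, segment V = 7.
TTR = 7 / 8 = 0.8750

0.8750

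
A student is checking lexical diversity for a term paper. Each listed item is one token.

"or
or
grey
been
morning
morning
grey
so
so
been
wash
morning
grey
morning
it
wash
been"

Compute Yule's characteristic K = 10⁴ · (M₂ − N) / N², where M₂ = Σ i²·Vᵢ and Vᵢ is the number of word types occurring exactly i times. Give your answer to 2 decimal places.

Frequencies: morning:4, grey:3, been:3, or:2, so:2, wash:2, it:1
N = 17. Frequency spectrum: V_1=1, V_2=3, V_3=2, V_4=1
M₂ = 1²·1 + 2²·3 + 3²·2 + 4²·1 = 47
K = 10000 × (47 − 17) / 17² = 1038.06

1038.06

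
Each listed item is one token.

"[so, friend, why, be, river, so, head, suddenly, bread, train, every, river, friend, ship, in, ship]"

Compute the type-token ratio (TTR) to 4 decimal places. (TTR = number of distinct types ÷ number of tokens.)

N = 16 tokens, V = 12 types.
TTR = V / N = 12 / 16 = 0.7500

0.7500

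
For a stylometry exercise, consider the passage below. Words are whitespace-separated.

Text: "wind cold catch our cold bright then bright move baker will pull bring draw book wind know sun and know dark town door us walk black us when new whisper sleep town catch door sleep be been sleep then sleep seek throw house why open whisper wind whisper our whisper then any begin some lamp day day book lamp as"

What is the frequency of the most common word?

4

Frequencies: whisper:4, sleep:4, wind:3, then:3, cold:2, catch:2, our:2, bright:2, book:2, know:2, town:2, door:2, us:2, lamp:2, day:2, move:1, baker:1, will:1, pull:1, bring:1, … (19 more, each freq 1)
Most common: 'whisper' with frequency 4.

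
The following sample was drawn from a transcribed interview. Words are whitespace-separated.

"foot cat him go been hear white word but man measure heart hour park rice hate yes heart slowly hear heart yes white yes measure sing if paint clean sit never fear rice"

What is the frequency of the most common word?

Frequencies: heart:3, yes:3, hear:2, white:2, measure:2, rice:2, foot:1, cat:1, him:1, go:1, been:1, word:1, but:1, man:1, hour:1, park:1, hate:1, slowly:1, sing:1, if:1, … (5 more, each freq 1)
Most common: 'heart' with frequency 3.

3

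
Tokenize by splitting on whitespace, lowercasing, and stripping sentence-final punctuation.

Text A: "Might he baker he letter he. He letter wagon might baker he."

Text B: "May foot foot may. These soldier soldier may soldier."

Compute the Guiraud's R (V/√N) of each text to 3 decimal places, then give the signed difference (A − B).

A: V=5, N=12, R=1.443
B: V=4, N=9, R=1.333
Difference = 1.443 − 1.333 = 0.110

0.110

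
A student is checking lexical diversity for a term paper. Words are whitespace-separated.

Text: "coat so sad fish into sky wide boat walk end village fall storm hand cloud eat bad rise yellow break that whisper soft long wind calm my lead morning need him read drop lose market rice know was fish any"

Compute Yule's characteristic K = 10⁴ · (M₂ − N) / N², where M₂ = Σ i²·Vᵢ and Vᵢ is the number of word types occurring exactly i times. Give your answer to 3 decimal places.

Frequencies: fish:2, coat:1, so:1, sad:1, into:1, sky:1, wide:1, boat:1, walk:1, end:1, village:1, fall:1, storm:1, hand:1, cloud:1, eat:1, bad:1, rise:1, yellow:1, break:1, … (19 more, each freq 1)
N = 40. Frequency spectrum: V_1=38, V_2=1
M₂ = 1²·38 + 2²·1 = 42
K = 10000 × (42 − 40) / 40² = 12.500

12.500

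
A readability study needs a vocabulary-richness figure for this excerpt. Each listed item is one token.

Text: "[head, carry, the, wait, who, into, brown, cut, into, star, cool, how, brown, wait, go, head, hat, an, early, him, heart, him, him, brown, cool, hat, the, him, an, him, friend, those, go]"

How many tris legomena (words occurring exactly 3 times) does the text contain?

1

Frequencies: him:5, brown:3, head:2, the:2, wait:2, into:2, cool:2, go:2, hat:2, an:2, carry:1, who:1, cut:1, star:1, how:1, early:1, heart:1, friend:1, those:1
Words with frequency 3: brown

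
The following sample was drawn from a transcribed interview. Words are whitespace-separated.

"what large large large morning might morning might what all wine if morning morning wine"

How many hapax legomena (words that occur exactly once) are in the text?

2

Frequencies: morning:4, large:3, what:2, might:2, wine:2, all:1, if:1
Hapax (freq=1): all, if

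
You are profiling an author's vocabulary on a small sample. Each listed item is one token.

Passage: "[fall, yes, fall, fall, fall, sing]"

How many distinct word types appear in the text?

3

Distinct types: {fall, sing, yes}
V = 3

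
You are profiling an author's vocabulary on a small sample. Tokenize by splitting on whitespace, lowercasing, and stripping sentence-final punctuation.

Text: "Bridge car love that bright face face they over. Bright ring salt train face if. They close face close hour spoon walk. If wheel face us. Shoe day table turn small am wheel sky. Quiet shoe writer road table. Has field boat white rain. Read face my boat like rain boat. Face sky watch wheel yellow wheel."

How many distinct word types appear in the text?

38

Distinct types: {am, boat, bridge, bright, car, close, day, face, field, has, hour, if, like, love, my, over, quiet, rain, read, ring, road, salt, shoe, sky, small, spoon, table, that, they, train, turn, us, walk, watch, wheel, white, writer, yellow}
V = 38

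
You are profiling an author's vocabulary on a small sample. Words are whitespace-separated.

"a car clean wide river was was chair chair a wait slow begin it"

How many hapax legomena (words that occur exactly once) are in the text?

Frequencies: a:2, was:2, chair:2, car:1, clean:1, wide:1, river:1, wait:1, slow:1, begin:1, it:1
Hapax (freq=1): begin, car, clean, it, river, slow, wait, wide

8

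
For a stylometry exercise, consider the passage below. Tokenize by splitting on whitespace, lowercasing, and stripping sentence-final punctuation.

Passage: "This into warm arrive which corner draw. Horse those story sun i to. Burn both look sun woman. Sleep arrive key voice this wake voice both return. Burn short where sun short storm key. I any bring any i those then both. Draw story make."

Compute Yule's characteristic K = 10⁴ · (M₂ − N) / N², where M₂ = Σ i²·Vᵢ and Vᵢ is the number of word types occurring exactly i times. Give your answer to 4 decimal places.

187.6543

Frequencies: sun:3, i:3, both:3, this:2, arrive:2, draw:2, those:2, story:2, burn:2, key:2, voice:2, short:2, any:2, into:1, warm:1, which:1, corner:1, horse:1, to:1, look:1, … (9 more, each freq 1)
N = 45. Frequency spectrum: V_1=16, V_2=10, V_3=3
M₂ = 1²·16 + 2²·10 + 3²·3 = 83
K = 10000 × (83 − 45) / 45² = 187.6543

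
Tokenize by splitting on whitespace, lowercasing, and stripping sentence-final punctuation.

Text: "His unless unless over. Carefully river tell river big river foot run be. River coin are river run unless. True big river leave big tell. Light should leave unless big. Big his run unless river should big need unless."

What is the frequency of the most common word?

Frequencies: river:7, unless:6, big:6, run:3, his:2, tell:2, leave:2, should:2, over:1, carefully:1, foot:1, be:1, coin:1, are:1, true:1, light:1, need:1
Most common: 'river' with frequency 7.

7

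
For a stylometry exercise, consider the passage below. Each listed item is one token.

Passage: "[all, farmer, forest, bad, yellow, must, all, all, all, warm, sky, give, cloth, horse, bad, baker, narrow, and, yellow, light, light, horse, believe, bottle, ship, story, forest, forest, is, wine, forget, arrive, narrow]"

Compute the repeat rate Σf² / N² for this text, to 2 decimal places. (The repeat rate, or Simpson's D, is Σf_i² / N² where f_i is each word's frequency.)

Frequencies: all:4, forest:3, bad:2, yellow:2, horse:2, narrow:2, light:2, farmer:1, must:1, warm:1, sky:1, give:1, cloth:1, baker:1, and:1, believe:1, bottle:1, ship:1, story:1, is:1, … (3 more, each freq 1)
Σf² = 61; N² = 1089
Repeat rate = 61 / 1089 = 0.06

0.06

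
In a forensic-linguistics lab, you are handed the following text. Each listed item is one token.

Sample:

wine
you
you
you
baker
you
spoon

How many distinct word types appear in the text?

Distinct types: {baker, spoon, wine, you}
V = 4

4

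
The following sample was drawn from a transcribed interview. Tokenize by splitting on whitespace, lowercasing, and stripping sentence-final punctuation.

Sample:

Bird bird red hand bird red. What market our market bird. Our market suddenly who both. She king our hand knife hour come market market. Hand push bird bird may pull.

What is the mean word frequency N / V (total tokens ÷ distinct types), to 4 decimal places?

N = 31 tokens, V = 17 types.
Mean frequency = N / V = 31 / 17 = 1.8235

1.8235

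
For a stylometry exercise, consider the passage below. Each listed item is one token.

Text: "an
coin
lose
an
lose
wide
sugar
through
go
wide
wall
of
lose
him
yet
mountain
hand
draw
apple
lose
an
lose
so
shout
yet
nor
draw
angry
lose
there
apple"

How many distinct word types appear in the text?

20

Distinct types: {an, angry, apple, coin, draw, go, hand, him, lose, mountain, nor, of, shout, so, sugar, there, through, wall, wide, yet}
V = 20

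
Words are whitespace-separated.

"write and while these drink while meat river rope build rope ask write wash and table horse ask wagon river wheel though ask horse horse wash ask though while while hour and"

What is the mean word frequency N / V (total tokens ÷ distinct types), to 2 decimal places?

1.88

N = 32 tokens, V = 17 types.
Mean frequency = N / V = 32 / 17 = 1.88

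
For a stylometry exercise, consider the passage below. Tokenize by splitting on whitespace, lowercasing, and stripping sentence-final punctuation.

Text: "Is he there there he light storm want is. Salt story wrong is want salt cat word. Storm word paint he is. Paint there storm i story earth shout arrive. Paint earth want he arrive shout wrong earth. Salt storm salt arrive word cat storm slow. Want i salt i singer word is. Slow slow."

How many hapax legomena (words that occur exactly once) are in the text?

2

Frequencies: is:5, storm:5, salt:5, he:4, want:4, word:4, there:3, paint:3, i:3, earth:3, arrive:3, slow:3, story:2, wrong:2, cat:2, shout:2, light:1, singer:1
Hapax (freq=1): light, singer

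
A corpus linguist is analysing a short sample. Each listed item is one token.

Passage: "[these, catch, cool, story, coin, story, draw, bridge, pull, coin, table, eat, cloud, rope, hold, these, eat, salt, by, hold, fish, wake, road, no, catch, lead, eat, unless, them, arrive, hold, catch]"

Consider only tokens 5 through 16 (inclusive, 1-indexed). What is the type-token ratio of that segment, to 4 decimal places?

Segment tokens 5–16: coin, story, draw, bridge, pull, coin, table, eat, cloud, rope, hold, these
Segment N = 12, segment V = 11.
TTR = 11 / 12 = 0.9167

0.9167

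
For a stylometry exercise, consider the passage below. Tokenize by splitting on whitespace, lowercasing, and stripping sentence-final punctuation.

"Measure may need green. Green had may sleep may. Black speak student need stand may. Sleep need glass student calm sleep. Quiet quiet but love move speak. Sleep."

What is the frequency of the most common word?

4

Frequencies: may:4, sleep:4, need:3, green:2, speak:2, student:2, quiet:2, measure:1, had:1, black:1, stand:1, glass:1, calm:1, but:1, love:1, move:1
Most common: 'may' with frequency 4.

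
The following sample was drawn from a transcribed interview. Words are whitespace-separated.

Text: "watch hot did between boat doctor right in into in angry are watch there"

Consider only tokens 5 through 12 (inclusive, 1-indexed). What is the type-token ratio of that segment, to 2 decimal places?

0.88

Segment tokens 5–12: boat, doctor, right, in, into, in, angry, are
Segment N = 8, segment V = 7.
TTR = 7 / 8 = 0.88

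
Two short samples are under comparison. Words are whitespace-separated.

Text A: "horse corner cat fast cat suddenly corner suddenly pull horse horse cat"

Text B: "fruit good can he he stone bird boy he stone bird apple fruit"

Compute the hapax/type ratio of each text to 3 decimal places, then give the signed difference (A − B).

-0.167

A: hapax=2, V=6, ratio=0.333
B: hapax=4, V=8, ratio=0.500
Difference = 0.333 − 0.500 = -0.167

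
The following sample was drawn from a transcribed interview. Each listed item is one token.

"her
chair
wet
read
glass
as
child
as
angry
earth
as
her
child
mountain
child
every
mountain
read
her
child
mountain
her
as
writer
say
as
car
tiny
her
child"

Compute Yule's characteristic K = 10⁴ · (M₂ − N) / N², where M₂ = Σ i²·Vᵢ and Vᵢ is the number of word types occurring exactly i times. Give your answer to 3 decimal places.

Frequencies: her:5, as:5, child:5, mountain:3, read:2, chair:1, wet:1, glass:1, angry:1, earth:1, every:1, writer:1, say:1, car:1, tiny:1
N = 30. Frequency spectrum: V_1=10, V_2=1, V_3=1, V_5=3
M₂ = 1²·10 + 2²·1 + 3²·1 + 5²·3 = 98
K = 10000 × (98 − 30) / 30² = 755.556

755.556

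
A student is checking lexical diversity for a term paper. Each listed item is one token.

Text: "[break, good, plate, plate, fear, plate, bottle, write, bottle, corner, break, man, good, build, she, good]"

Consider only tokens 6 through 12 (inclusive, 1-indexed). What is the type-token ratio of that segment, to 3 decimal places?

Segment tokens 6–12: plate, bottle, write, bottle, corner, break, man
Segment N = 7, segment V = 6.
TTR = 6 / 7 = 0.857

0.857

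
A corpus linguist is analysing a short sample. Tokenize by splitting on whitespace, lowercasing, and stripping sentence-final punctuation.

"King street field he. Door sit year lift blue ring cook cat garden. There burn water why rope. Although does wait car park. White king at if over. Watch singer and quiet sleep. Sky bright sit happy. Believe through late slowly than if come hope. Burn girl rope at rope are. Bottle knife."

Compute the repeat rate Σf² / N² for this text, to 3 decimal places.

Frequencies: rope:3, king:2, sit:2, burn:2, at:2, if:2, street:1, field:1, he:1, door:1, year:1, lift:1, blue:1, ring:1, cook:1, cat:1, garden:1, there:1, water:1, why:1, … (26 more, each freq 1)
Σf² = 69; N² = 2809
Repeat rate = 69 / 2809 = 0.025

0.025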